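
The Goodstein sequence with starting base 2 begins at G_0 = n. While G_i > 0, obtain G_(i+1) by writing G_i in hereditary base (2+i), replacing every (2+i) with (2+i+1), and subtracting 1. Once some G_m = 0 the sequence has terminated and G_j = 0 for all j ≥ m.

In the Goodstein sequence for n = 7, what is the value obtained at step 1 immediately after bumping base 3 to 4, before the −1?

260

(0) 7|_2 = 2^2 + 2 + 1 ↦ 3^3 + 3 + 1|_3 = 31 ⇒ 30
(1) 30|_3 = 3^3 + 3 ↦ 4^4 + 4|_4 = 260 ⇒ 259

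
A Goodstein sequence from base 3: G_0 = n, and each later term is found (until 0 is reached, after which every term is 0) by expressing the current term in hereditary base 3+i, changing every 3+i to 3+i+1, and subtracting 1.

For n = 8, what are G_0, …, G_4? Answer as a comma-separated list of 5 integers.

G_0 = 8. HB_3(8) = 2·3 + 2. Bump = 10. G_1 = 9.
G_1 = 9. HB_4(9) = 2·4 + 1. Bump = 11. G_2 = 10.
G_2 = 10. HB_5(10) = 2·5. Bump = 12. G_3 = 11.
G_3 = 11. HB_6(11) = 6 + 5. Bump = 12. G_4 = 11.

8, 9, 10, 11, 11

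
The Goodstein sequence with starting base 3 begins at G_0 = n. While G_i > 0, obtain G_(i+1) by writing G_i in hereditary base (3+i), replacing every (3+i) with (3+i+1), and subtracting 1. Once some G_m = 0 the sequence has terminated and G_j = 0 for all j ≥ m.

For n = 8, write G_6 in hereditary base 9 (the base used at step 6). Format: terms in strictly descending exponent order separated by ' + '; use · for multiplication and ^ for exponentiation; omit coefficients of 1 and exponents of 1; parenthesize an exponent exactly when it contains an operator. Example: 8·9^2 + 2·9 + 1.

9 + 2

base 3: 8 = 2·3 + 2; at 4: 2·4 + 2 = 10; next = 9
base 4: 9 = 2·4 + 1; at 5: 2·5 + 1 = 11; next = 10
base 5: 10 = 2·5; at 6: 2·6 = 12; next = 11
base 6: 11 = 6 + 5; at 7: 7 + 5 = 12; next = 11
base 7: 11 = 7 + 4; at 8: 8 + 4 = 12; next = 11
base 8: 11 = 8 + 3; at 9: 9 + 3 = 12; next = 11
base 9: 11 = 9 + 2; at 10: 10 + 2 = 12; next = 11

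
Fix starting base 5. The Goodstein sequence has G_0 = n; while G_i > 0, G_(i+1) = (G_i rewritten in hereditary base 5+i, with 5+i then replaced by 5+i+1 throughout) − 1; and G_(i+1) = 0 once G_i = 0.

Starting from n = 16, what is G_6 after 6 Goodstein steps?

24

[0] 16 ≡ 3·5 + 1 (base 5). Lift 6: 19. −1: 18.
[1] 18 ≡ 3·6 (base 6). Lift 7: 21. −1: 20.
[2] 20 ≡ 2·7 + 6 (base 7). Lift 8: 22. −1: 21.
[3] 21 ≡ 2·8 + 5 (base 8). Lift 9: 23. −1: 22.
[4] 22 ≡ 2·9 + 4 (base 9). Lift 10: 24. −1: 23.
[5] 23 ≡ 2·10 + 3 (base 10). Lift 11: 25. −1: 24.
[6] 24 ≡ 2·11 + 2 (base 11). Lift 12: 26. −1: 25.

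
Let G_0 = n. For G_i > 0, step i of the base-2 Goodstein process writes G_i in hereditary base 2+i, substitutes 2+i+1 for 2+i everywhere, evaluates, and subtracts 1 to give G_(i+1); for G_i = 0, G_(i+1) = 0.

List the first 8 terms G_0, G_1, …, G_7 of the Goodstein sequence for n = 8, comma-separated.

8, 80, 553, 6310, 93395, 1647195, 33554571, 774841151

8 —HB2→ 2^(2 + 1) —bump→ 3^(3 + 1) = 81 —(−1)→ 80
80 —HB3→ 2·3^3 + 2·3^2 + 2·3 + 2 —bump→ 2·4^4 + 2·4^2 + 2·4 + 2 = 554 —(−1)→ 553
553 —HB4→ 2·4^4 + 2·4^2 + 2·4 + 1 —bump→ 2·5^5 + 2·5^2 + 2·5 + 1 = 6311 —(−1)→ 6310
6310 —HB5→ 2·5^5 + 2·5^2 + 2·5 —bump→ 2·6^6 + 2·6^2 + 2·6 = 93396 —(−1)→ 93395
93395 —HB6→ 2·6^6 + 2·6^2 + 6 + 5 —bump→ 2·7^7 + 2·7^2 + 7 + 5 = 1647196 —(−1)→ 1647195
1647195 —HB7→ 2·7^7 + 2·7^2 + 7 + 4 —bump→ 2·8^8 + 2·8^2 + 8 + 4 = 33554572 —(−1)→ 33554571
33554571 —HB8→ 2·8^8 + 2·8^2 + 8 + 3 —bump→ 2·9^9 + 2·9^2 + 9 + 3 = 774841152 —(−1)→ 774841151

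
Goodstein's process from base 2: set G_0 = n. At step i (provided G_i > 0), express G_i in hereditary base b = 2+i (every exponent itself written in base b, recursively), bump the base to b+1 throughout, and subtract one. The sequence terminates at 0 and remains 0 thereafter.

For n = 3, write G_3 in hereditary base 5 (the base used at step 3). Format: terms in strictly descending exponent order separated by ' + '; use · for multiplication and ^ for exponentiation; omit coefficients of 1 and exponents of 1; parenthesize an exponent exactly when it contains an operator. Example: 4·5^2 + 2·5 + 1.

step 0: 3 = 2 + 1; sub 3 for 2: 3 + 1; = 4; G_1 = 4−1 = 3
step 1: 3 = 3; sub 4 for 3: 4; = 4; G_2 = 4−1 = 3
step 2: 3 = 3; sub 5 for 4: 3; = 3; G_3 = 3−1 = 2

2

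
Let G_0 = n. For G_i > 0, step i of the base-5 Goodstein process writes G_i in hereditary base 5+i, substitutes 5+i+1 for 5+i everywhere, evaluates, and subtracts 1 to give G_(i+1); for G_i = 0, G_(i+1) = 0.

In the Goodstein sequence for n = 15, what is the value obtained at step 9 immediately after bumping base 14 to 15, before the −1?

15 —HB5→ 3·5 —bump→ 3·6 = 18 —(−1)→ 17
17 —HB6→ 2·6 + 5 —bump→ 2·7 + 5 = 19 —(−1)→ 18
18 —HB7→ 2·7 + 4 —bump→ 2·8 + 4 = 20 —(−1)→ 19
19 —HB8→ 2·8 + 3 —bump→ 2·9 + 3 = 21 —(−1)→ 20
20 —HB9→ 2·9 + 2 —bump→ 2·10 + 2 = 22 —(−1)→ 21
21 —HB10→ 2·10 + 1 —bump→ 2·11 + 1 = 23 —(−1)→ 22
22 —HB11→ 2·11 —bump→ 2·12 = 24 —(−1)→ 23
23 —HB12→ 12 + 11 —bump→ 13 + 11 = 24 —(−1)→ 23
23 —HB13→ 13 + 10 —bump→ 14 + 10 = 24 —(−1)→ 23

24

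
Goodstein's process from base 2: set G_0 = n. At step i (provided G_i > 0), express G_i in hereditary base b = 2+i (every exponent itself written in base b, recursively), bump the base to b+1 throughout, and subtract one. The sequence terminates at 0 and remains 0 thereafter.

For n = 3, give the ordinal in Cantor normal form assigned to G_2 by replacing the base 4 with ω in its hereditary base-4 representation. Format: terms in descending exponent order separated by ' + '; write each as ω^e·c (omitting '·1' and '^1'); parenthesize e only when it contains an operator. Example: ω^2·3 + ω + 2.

3 —HB2→ 2 + 1 —bump→ 3 + 1 = 4 —(−1)→ 3
3 —HB3→ 3 —bump→ 4 = 4 —(−1)→ 3
3 —HB4→ 3 —bump→ 3 = 3 —(−1)→ 2

3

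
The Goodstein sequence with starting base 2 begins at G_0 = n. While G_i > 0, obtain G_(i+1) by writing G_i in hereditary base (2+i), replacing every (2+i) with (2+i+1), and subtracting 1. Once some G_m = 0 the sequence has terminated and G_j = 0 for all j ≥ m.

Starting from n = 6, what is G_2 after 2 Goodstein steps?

6 —HB2→ 2^2 + 2 —bump→ 3^3 + 3 = 30 —(−1)→ 29
29 —HB3→ 3^3 + 2 —bump→ 4^4 + 2 = 258 —(−1)→ 257
257 —HB4→ 4^4 + 1 —bump→ 5^5 + 1 = 3126 —(−1)→ 3125

257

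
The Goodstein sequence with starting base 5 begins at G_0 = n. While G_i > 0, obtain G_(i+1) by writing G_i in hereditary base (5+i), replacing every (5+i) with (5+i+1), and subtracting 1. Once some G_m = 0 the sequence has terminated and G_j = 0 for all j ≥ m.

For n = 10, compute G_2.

G_0=10  [base 5] 2·5  →[5↦6]→  2·6 = 12  −1 ⇒ G_1=11
G_1=11  [base 6] 6 + 5  →[6↦7]→  7 + 5 = 12  −1 ⇒ G_2=11

11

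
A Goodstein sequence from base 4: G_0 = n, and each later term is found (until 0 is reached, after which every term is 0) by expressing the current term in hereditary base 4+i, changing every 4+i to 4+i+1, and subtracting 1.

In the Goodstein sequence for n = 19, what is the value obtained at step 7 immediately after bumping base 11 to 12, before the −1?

step 0: 19 = 4^2 + 3; sub 5 for 4: 5^2 + 3; = 28; G_1 = 28−1 = 27
step 1: 27 = 5^2 + 2; sub 6 for 5: 6^2 + 2; = 38; G_2 = 38−1 = 37
step 2: 37 = 6^2 + 1; sub 7 for 6: 7^2 + 1; = 50; G_3 = 50−1 = 49
step 3: 49 = 7^2; sub 8 for 7: 8^2; = 64; G_4 = 64−1 = 63
step 4: 63 = 7·8 + 7; sub 9 for 8: 7·9 + 7; = 70; G_5 = 70−1 = 69
step 5: 69 = 7·9 + 6; sub 10 for 9: 7·10 + 6; = 76; G_6 = 76−1 = 75
step 6: 75 = 7·10 + 5; sub 11 for 10: 7·11 + 5; = 82; G_7 = 82−1 = 81
step 7: 81 = 7·11 + 4; sub 12 for 11: 7·12 + 4; = 88; G_8 = 88−1 = 87

88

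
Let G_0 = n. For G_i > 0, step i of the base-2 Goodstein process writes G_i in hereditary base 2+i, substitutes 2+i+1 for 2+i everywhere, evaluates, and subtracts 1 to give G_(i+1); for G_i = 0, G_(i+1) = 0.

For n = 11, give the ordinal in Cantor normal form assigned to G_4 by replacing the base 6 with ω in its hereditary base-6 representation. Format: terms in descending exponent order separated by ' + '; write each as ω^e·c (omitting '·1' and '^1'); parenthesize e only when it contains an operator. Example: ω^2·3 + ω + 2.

ω^(ω + 1) + 1

i=0: 11 = 2^(2 + 1) + 2 + 1 (b=2); 2→3: 3^(3 + 1) + 3 + 1 = 85; 85−1 = 84
i=1: 84 = 3^(3 + 1) + 3 (b=3); 3→4: 4^(4 + 1) + 4 = 1028; 1028−1 = 1027
i=2: 1027 = 4^(4 + 1) + 3 (b=4); 4→5: 5^(5 + 1) + 3 = 15628; 15628−1 = 15627
i=3: 15627 = 5^(5 + 1) + 2 (b=5); 5→6: 6^(6 + 1) + 2 = 279938; 279938−1 = 279937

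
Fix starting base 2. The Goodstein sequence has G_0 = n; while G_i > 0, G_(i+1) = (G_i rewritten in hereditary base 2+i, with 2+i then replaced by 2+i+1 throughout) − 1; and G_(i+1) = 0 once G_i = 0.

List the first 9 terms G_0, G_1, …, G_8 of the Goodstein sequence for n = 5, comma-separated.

5, 27, 255, 467, 775, 1197, 1751, 2454, 3325

5 —HB2→ 2^2 + 1 —bump→ 3^3 + 1 = 28 —(−1)→ 27
27 —HB3→ 3^3 —bump→ 4^4 = 256 —(−1)→ 255
255 —HB4→ 3·4^3 + 3·4^2 + 3·4 + 3 —bump→ 3·5^3 + 3·5^2 + 3·5 + 3 = 468 —(−1)→ 467
467 —HB5→ 3·5^3 + 3·5^2 + 3·5 + 2 —bump→ 3·6^3 + 3·6^2 + 3·6 + 2 = 776 —(−1)→ 775
775 —HB6→ 3·6^3 + 3·6^2 + 3·6 + 1 —bump→ 3·7^3 + 3·7^2 + 3·7 + 1 = 1198 —(−1)→ 1197
1197 —HB7→ 3·7^3 + 3·7^2 + 3·7 —bump→ 3·8^3 + 3·8^2 + 3·8 = 1752 —(−1)→ 1751
1751 —HB8→ 3·8^3 + 3·8^2 + 2·8 + 7 —bump→ 3·9^3 + 3·9^2 + 2·9 + 7 = 2455 —(−1)→ 2454
2454 —HB9→ 3·9^3 + 3·9^2 + 2·9 + 6 —bump→ 3·10^3 + 3·10^2 + 2·10 + 6 = 3326 —(−1)→ 3325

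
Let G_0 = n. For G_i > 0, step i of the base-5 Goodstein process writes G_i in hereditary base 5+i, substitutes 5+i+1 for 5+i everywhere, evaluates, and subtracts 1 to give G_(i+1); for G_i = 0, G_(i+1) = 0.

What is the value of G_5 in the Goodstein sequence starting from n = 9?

9 —HB5→ 5 + 4 —bump→ 6 + 4 = 10 —(−1)→ 9
9 —HB6→ 6 + 3 —bump→ 7 + 3 = 10 —(−1)→ 9
9 —HB7→ 7 + 2 —bump→ 8 + 2 = 10 —(−1)→ 9
9 —HB8→ 8 + 1 —bump→ 9 + 1 = 10 —(−1)→ 9
9 —HB9→ 9 —bump→ 10 = 10 —(−1)→ 9
9 —HB10→ 9 —bump→ 9 = 9 —(−1)→ 8

9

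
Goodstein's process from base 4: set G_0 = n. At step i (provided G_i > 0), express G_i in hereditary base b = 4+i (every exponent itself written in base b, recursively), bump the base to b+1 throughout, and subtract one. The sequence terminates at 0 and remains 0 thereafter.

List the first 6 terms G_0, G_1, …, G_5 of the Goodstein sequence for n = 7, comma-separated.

G_0 = 7. HB_4(7) = 4 + 3. Bump = 8. G_1 = 7.
G_1 = 7. HB_5(7) = 5 + 2. Bump = 8. G_2 = 7.
G_2 = 7. HB_6(7) = 6 + 1. Bump = 8. G_3 = 7.
G_3 = 7. HB_7(7) = 7. Bump = 8. G_4 = 7.
G_4 = 7. HB_8(7) = 7. Bump = 7. G_5 = 6.

7, 7, 7, 7, 7, 6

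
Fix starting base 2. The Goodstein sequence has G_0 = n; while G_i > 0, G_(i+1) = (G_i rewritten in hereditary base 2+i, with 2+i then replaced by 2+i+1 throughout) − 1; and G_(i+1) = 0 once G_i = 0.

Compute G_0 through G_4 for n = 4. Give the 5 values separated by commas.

4, 26, 41, 60, 83

base 2: 4 = 2^2; at 3: 3^3 = 27; next = 26
base 3: 26 = 2·3^2 + 2·3 + 2; at 4: 2·4^2 + 2·4 + 2 = 42; next = 41
base 4: 41 = 2·4^2 + 2·4 + 1; at 5: 2·5^2 + 2·5 + 1 = 61; next = 60
base 5: 60 = 2·5^2 + 2·5; at 6: 2·6^2 + 2·6 = 84; next = 83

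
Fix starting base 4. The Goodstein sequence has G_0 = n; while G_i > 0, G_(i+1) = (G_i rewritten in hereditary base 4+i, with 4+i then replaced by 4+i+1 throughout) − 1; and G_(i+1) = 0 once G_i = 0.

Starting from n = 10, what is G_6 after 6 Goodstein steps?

G_0=10  [base 4] 2·4 + 2  →[4↦5]→  2·5 + 2 = 12  −1 ⇒ G_1=11
G_1=11  [base 5] 2·5 + 1  →[5↦6]→  2·6 + 1 = 13  −1 ⇒ G_2=12
G_2=12  [base 6] 2·6  →[6↦7]→  2·7 = 14  −1 ⇒ G_3=13
G_3=13  [base 7] 7 + 6  →[7↦8]→  8 + 6 = 14  −1 ⇒ G_4=13
G_4=13  [base 8] 8 + 5  →[8↦9]→  9 + 5 = 14  −1 ⇒ G_5=13
G_5=13  [base 9] 9 + 4  →[9↦10]→  10 + 4 = 14  −1 ⇒ G_6=13
G_6=13  [base 10] 10 + 3  →[10↦11]→  11 + 3 = 14  −1 ⇒ G_7=13

13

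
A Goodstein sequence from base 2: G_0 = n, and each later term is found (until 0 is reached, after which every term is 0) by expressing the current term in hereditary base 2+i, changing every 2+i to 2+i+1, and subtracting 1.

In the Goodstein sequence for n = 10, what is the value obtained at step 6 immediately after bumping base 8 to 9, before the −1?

1937434593

G_0=10  [base 2] 2^(2 + 1) + 2  →[2↦3]→  3^(3 + 1) + 3 = 84  −1 ⇒ G_1=83
G_1=83  [base 3] 3^(3 + 1) + 2  →[3↦4]→  4^(4 + 1) + 2 = 1026  −1 ⇒ G_2=1025
G_2=1025  [base 4] 4^(4 + 1) + 1  →[4↦5]→  5^(5 + 1) + 1 = 15626  −1 ⇒ G_3=15625
G_3=15625  [base 5] 5^(5 + 1)  →[5↦6]→  6^(6 + 1) = 279936  −1 ⇒ G_4=279935
G_4=279935  [base 6] 5·6^6 + 5·6^5 + 5·6^4 + 5·6^3 + 5·6^2 + 5·6 + 5  →[6↦7]→  5·7^7 + 5·7^5 + 5·7^4 + 5·7^3 + 5·7^2 + 5·7 + 5 = 4215755  −1 ⇒ G_5=4215754
G_5=4215754  [base 7] 5·7^7 + 5·7^5 + 5·7^4 + 5·7^3 + 5·7^2 + 5·7 + 4  →[7↦8]→  5·8^8 + 5·8^5 + 5·8^4 + 5·8^3 + 5·8^2 + 5·8 + 4 = 84073324  −1 ⇒ G_6=84073323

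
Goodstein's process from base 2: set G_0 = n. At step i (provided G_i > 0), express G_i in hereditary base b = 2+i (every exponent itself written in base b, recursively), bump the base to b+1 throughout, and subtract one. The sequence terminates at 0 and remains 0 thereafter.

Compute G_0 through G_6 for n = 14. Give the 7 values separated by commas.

14 —HB2→ 2^(2 + 1) + 2^2 + 2 —bump→ 3^(3 + 1) + 3^3 + 3 = 111 —(−1)→ 110
110 —HB3→ 3^(3 + 1) + 3^3 + 2 —bump→ 4^(4 + 1) + 4^4 + 2 = 1282 —(−1)→ 1281
1281 —HB4→ 4^(4 + 1) + 4^4 + 1 —bump→ 5^(5 + 1) + 5^5 + 1 = 18751 —(−1)→ 18750
18750 —HB5→ 5^(5 + 1) + 5^5 —bump→ 6^(6 + 1) + 6^6 = 326592 —(−1)→ 326591
326591 —HB6→ 6^(6 + 1) + 5·6^5 + 5·6^4 + 5·6^3 + 5·6^2 + 5·6 + 5 —bump→ 7^(7 + 1) + 5·7^5 + 5·7^4 + 5·7^3 + 5·7^2 + 5·7 + 5 = 5862841 —(−1)→ 5862840
5862840 —HB7→ 7^(7 + 1) + 5·7^5 + 5·7^4 + 5·7^3 + 5·7^2 + 5·7 + 4 —bump→ 8^(8 + 1) + 5·8^5 + 5·8^4 + 5·8^3 + 5·8^2 + 5·8 + 4 = 134404972 —(−1)→ 134404971

14, 110, 1281, 18750, 326591, 5862840, 134404971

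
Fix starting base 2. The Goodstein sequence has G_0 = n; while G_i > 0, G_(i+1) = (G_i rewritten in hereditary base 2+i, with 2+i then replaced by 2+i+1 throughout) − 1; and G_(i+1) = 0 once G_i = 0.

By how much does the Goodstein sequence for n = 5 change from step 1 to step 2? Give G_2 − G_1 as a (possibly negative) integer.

228

5 —HB2→ 2^2 + 1 —bump→ 3^3 + 1 = 28 —(−1)→ 27
27 —HB3→ 3^3 —bump→ 4^4 = 256 —(−1)→ 255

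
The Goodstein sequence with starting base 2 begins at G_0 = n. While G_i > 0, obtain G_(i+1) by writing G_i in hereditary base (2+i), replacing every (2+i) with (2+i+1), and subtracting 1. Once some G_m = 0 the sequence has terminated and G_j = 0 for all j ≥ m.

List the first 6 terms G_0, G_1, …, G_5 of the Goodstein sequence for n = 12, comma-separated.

G_0=12  [base 2] 2^(2 + 1) + 2^2  →[2↦3]→  3^(3 + 1) + 3^3 = 108  −1 ⇒ G_1=107
G_1=107  [base 3] 3^(3 + 1) + 2·3^2 + 2·3 + 2  →[3↦4]→  4^(4 + 1) + 2·4^2 + 2·4 + 2 = 1066  −1 ⇒ G_2=1065
G_2=1065  [base 4] 4^(4 + 1) + 2·4^2 + 2·4 + 1  →[4↦5]→  5^(5 + 1) + 2·5^2 + 2·5 + 1 = 15686  −1 ⇒ G_3=15685
G_3=15685  [base 5] 5^(5 + 1) + 2·5^2 + 2·5  →[5↦6]→  6^(6 + 1) + 2·6^2 + 2·6 = 280020  −1 ⇒ G_4=280019
G_4=280019  [base 6] 6^(6 + 1) + 2·6^2 + 6 + 5  →[6↦7]→  7^(7 + 1) + 2·7^2 + 7 + 5 = 5764911  −1 ⇒ G_5=5764910

12, 107, 1065, 15685, 280019, 5764910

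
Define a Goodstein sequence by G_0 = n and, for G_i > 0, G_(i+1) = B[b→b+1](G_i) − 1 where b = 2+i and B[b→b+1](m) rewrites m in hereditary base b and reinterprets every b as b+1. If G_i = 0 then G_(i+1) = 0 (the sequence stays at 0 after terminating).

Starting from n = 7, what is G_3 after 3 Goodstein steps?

3127

i=0: 7 = 2^2 + 2 + 1 (b=2); 2→3: 3^3 + 3 + 1 = 31; 31−1 = 30
i=1: 30 = 3^3 + 3 (b=3); 3→4: 4^4 + 4 = 260; 260−1 = 259
i=2: 259 = 4^4 + 3 (b=4); 4→5: 5^5 + 3 = 3128; 3128−1 = 3127
i=3: 3127 = 5^5 + 2 (b=5); 5→6: 6^6 + 2 = 46658; 46658−1 = 46657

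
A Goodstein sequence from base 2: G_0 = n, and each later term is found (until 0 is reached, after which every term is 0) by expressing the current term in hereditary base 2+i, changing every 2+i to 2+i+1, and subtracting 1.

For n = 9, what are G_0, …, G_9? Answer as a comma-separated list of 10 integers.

G_0 = 9. HB_2(9) = 2^(2 + 1) + 1. Bump = 82. G_1 = 81.
G_1 = 81. HB_3(81) = 3^(3 + 1). Bump = 1024. G_2 = 1023.
G_2 = 1023. HB_4(1023) = 3·4^4 + 3·4^3 + 3·4^2 + 3·4 + 3. Bump = 9843. G_3 = 9842.
G_3 = 9842. HB_5(9842) = 3·5^5 + 3·5^3 + 3·5^2 + 3·5 + 2. Bump = 140744. G_4 = 140743.
G_4 = 140743. HB_6(140743) = 3·6^6 + 3·6^3 + 3·6^2 + 3·6 + 1. Bump = 2471827. G_5 = 2471826.
G_5 = 2471826. HB_7(2471826) = 3·7^7 + 3·7^3 + 3·7^2 + 3·7. Bump = 50333400. G_6 = 50333399.
G_6 = 50333399. HB_8(50333399) = 3·8^8 + 3·8^3 + 3·8^2 + 2·8 + 7. Bump = 1162263922. G_7 = 1162263921.
G_7 = 1162263921. HB_9(1162263921) = 3·9^9 + 3·9^3 + 3·9^2 + 2·9 + 6. Bump = 30000003326. G_8 = 30000003325.
G_8 = 30000003325. HB_10(30000003325) = 3·10^10 + 3·10^3 + 3·10^2 + 2·10 + 5. Bump = 855935016216. G_9 = 855935016215.

9, 81, 1023, 9842, 140743, 2471826, 50333399, 1162263921, 30000003325, 855935016215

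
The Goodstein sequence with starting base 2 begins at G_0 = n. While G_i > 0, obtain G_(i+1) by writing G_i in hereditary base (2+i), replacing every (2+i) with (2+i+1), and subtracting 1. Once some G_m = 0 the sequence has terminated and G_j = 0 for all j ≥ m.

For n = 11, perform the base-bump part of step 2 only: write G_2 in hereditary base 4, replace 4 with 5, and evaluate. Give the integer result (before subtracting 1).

step 0: 11 = 2^(2 + 1) + 2 + 1; sub 3 for 2: 3^(3 + 1) + 3 + 1; = 85; G_1 = 85−1 = 84
step 1: 84 = 3^(3 + 1) + 3; sub 4 for 3: 4^(4 + 1) + 4; = 1028; G_2 = 1028−1 = 1027
step 2: 1027 = 4^(4 + 1) + 3; sub 5 for 4: 5^(5 + 1) + 3; = 15628; G_3 = 15628−1 = 15627

15628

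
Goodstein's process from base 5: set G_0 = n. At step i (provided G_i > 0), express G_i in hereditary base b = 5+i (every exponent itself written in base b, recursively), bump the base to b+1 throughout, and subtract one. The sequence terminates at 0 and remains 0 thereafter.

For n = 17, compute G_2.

G_0 = 17. HB_5(17) = 3·5 + 2. Bump = 20. G_1 = 19.
G_1 = 19. HB_6(19) = 3·6 + 1. Bump = 22. G_2 = 21.
G_2 = 21. HB_7(21) = 3·7. Bump = 24. G_3 = 23.

21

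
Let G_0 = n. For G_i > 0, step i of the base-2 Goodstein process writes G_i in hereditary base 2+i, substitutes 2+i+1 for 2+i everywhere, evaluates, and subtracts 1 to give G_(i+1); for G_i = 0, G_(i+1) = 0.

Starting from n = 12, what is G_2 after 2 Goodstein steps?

(0) 12|_2 = 2^(2 + 1) + 2^2 ↦ 3^(3 + 1) + 3^3|_3 = 108 ⇒ 107
(1) 107|_3 = 3^(3 + 1) + 2·3^2 + 2·3 + 2 ↦ 4^(4 + 1) + 2·4^2 + 2·4 + 2|_4 = 1066 ⇒ 1065

1065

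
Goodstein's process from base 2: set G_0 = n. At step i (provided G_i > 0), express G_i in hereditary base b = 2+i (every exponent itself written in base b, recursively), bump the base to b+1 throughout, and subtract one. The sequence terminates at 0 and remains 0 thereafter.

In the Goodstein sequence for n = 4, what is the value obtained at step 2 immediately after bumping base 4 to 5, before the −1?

61

i=0: 4 = 2^2 (b=2); 2→3: 3^3 = 27; 27−1 = 26
i=1: 26 = 2·3^2 + 2·3 + 2 (b=3); 3→4: 2·4^2 + 2·4 + 2 = 42; 42−1 = 41
i=2: 41 = 2·4^2 + 2·4 + 1 (b=4); 4→5: 2·5^2 + 2·5 + 1 = 61; 61−1 = 60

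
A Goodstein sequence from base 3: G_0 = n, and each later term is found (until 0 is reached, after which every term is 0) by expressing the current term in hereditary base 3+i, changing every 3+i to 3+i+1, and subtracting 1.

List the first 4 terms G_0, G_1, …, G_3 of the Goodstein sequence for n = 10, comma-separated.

10, 16, 24, 27

base 3: 10 = 3^2 + 1; at 4: 4^2 + 1 = 17; next = 16
base 4: 16 = 4^2; at 5: 5^2 = 25; next = 24
base 5: 24 = 4·5 + 4; at 6: 4·6 + 4 = 28; next = 27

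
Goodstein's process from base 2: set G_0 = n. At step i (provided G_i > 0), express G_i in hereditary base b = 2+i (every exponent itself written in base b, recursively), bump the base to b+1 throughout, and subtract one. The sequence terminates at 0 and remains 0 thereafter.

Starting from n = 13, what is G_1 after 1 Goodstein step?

108

G_0 = 13. HB_2(13) = 2^(2 + 1) + 2^2 + 1. Bump = 109. G_1 = 108.
G_1 = 108. HB_3(108) = 3^(3 + 1) + 3^3. Bump = 1280. G_2 = 1279.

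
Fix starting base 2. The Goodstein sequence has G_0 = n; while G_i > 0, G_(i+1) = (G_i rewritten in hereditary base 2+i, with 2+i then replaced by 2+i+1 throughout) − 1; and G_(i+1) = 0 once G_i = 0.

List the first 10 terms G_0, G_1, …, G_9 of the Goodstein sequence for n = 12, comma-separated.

(0) 12|_2 = 2^(2 + 1) + 2^2 ↦ 3^(3 + 1) + 3^3|_3 = 108 ⇒ 107
(1) 107|_3 = 3^(3 + 1) + 2·3^2 + 2·3 + 2 ↦ 4^(4 + 1) + 2·4^2 + 2·4 + 2|_4 = 1066 ⇒ 1065
(2) 1065|_4 = 4^(4 + 1) + 2·4^2 + 2·4 + 1 ↦ 5^(5 + 1) + 2·5^2 + 2·5 + 1|_5 = 15686 ⇒ 15685
(3) 15685|_5 = 5^(5 + 1) + 2·5^2 + 2·5 ↦ 6^(6 + 1) + 2·6^2 + 2·6|_6 = 280020 ⇒ 280019
(4) 280019|_6 = 6^(6 + 1) + 2·6^2 + 6 + 5 ↦ 7^(7 + 1) + 2·7^2 + 7 + 5|_7 = 5764911 ⇒ 5764910
(5) 5764910|_7 = 7^(7 + 1) + 2·7^2 + 7 + 4 ↦ 8^(8 + 1) + 2·8^2 + 8 + 4|_8 = 134217868 ⇒ 134217867
(6) 134217867|_8 = 8^(8 + 1) + 2·8^2 + 8 + 3 ↦ 9^(9 + 1) + 2·9^2 + 9 + 3|_9 = 3486784575 ⇒ 3486784574
(7) 3486784574|_9 = 9^(9 + 1) + 2·9^2 + 9 + 2 ↦ 10^(10 + 1) + 2·10^2 + 10 + 2|_10 = 100000000212 ⇒ 100000000211
(8) 100000000211|_10 = 10^(10 + 1) + 2·10^2 + 10 + 1 ↦ 11^(11 + 1) + 2·11^2 + 11 + 1|_11 = 3138428376975 ⇒ 3138428376974

12, 107, 1065, 15685, 280019, 5764910, 134217867, 3486784574, 100000000211, 3138428376974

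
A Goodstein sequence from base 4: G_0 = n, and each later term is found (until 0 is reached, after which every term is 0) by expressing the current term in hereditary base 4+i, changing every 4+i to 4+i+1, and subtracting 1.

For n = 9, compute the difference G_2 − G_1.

1

(0) 9|_4 = 2·4 + 1 ↦ 2·5 + 1|_5 = 11 ⇒ 10
(1) 10|_5 = 2·5 ↦ 2·6|_6 = 12 ⇒ 11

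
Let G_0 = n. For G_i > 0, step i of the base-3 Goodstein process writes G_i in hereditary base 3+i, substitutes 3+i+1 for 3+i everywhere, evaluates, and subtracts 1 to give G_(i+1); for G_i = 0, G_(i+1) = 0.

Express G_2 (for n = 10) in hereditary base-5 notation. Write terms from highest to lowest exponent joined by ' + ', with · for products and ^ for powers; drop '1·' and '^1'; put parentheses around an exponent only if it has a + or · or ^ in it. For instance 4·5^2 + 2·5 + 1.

4·5 + 4

G_0 = 10. HB_3(10) = 3^2 + 1. Bump = 17. G_1 = 16.
G_1 = 16. HB_4(16) = 4^2. Bump = 25. G_2 = 24.
G_2 = 24. HB_5(24) = 4·5 + 4. Bump = 28. G_3 = 27.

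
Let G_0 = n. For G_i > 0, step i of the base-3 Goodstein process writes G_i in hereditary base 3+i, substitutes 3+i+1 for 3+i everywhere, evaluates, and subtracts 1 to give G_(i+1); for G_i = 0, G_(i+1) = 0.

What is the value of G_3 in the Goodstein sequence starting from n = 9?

i=0: 9 = 3^2 (b=3); 3→4: 4^2 = 16; 16−1 = 15
i=1: 15 = 3·4 + 3 (b=4); 4→5: 3·5 + 3 = 18; 18−1 = 17
i=2: 17 = 3·5 + 2 (b=5); 5→6: 3·6 + 2 = 20; 20−1 = 19
i=3: 19 = 3·6 + 1 (b=6); 6→7: 3·7 + 1 = 22; 22−1 = 21

19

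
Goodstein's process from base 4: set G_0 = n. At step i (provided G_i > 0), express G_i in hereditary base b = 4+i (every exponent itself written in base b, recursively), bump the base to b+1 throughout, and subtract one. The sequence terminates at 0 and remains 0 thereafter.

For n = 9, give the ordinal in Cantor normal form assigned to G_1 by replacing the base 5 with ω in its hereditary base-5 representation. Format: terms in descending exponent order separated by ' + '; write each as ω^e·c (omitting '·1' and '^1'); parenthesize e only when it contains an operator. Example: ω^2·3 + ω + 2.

G_0=9  [base 4] 2·4 + 1  →[4↦5]→  2·5 + 1 = 11  −1 ⇒ G_1=10
G_1=10  [base 5] 2·5  →[5↦6]→  2·6 = 12  −1 ⇒ G_2=11

ω·2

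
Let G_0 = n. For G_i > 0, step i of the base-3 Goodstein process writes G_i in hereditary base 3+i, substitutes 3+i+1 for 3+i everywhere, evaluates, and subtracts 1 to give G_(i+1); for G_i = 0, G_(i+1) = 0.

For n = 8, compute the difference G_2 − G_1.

1

base 3: 8 = 2·3 + 2; at 4: 2·4 + 2 = 10; next = 9
base 4: 9 = 2·4 + 1; at 5: 2·5 + 1 = 11; next = 10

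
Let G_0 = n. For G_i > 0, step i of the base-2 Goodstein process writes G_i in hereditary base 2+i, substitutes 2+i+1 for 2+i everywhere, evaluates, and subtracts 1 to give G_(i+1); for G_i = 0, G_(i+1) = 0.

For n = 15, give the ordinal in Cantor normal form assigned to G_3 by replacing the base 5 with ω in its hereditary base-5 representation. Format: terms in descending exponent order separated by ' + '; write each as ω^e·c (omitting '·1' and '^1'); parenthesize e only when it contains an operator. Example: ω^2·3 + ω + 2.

G_0 = 15. HB_2(15) = 2^(2 + 1) + 2^2 + 2 + 1. Bump = 112. G_1 = 111.
G_1 = 111. HB_3(111) = 3^(3 + 1) + 3^3 + 3. Bump = 1284. G_2 = 1283.
G_2 = 1283. HB_4(1283) = 4^(4 + 1) + 4^4 + 3. Bump = 18753. G_3 = 18752.
G_3 = 18752. HB_5(18752) = 5^(5 + 1) + 5^5 + 2. Bump = 326594. G_4 = 326593.

ω^(ω + 1) + ω^ω + 2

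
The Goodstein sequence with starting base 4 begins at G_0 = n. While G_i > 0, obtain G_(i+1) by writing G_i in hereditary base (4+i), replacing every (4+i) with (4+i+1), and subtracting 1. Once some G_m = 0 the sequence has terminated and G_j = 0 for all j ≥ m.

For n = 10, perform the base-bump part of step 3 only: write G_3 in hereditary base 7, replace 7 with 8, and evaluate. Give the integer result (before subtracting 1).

14

step 0: 10 = 2·4 + 2; sub 5 for 4: 2·5 + 2; = 12; G_1 = 12−1 = 11
step 1: 11 = 2·5 + 1; sub 6 for 5: 2·6 + 1; = 13; G_2 = 13−1 = 12
step 2: 12 = 2·6; sub 7 for 6: 2·7; = 14; G_3 = 14−1 = 13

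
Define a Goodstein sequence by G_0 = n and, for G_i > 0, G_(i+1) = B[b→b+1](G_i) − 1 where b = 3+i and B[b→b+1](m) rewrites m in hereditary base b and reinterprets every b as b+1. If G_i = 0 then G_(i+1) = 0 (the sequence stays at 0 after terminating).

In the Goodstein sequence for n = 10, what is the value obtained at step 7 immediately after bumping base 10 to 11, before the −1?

10 —HB3→ 3^2 + 1 —bump→ 4^2 + 1 = 17 —(−1)→ 16
16 —HB4→ 4^2 —bump→ 5^2 = 25 —(−1)→ 24
24 —HB5→ 4·5 + 4 —bump→ 4·6 + 4 = 28 —(−1)→ 27
27 —HB6→ 4·6 + 3 —bump→ 4·7 + 3 = 31 —(−1)→ 30
30 —HB7→ 4·7 + 2 —bump→ 4·8 + 2 = 34 —(−1)→ 33
33 —HB8→ 4·8 + 1 —bump→ 4·9 + 1 = 37 —(−1)→ 36
36 —HB9→ 4·9 —bump→ 4·10 = 40 —(−1)→ 39
39 —HB10→ 3·10 + 9 —bump→ 3·11 + 9 = 42 —(−1)→ 41

42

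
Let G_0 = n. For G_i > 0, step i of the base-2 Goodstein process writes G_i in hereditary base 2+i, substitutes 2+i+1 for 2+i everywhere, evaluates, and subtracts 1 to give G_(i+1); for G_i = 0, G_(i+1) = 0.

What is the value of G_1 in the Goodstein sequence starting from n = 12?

step 0: 12 = 2^(2 + 1) + 2^2; sub 3 for 2: 3^(3 + 1) + 3^3; = 108; G_1 = 108−1 = 107
step 1: 107 = 3^(3 + 1) + 2·3^2 + 2·3 + 2; sub 4 for 3: 4^(4 + 1) + 2·4^2 + 2·4 + 2; = 1066; G_2 = 1066−1 = 1065

107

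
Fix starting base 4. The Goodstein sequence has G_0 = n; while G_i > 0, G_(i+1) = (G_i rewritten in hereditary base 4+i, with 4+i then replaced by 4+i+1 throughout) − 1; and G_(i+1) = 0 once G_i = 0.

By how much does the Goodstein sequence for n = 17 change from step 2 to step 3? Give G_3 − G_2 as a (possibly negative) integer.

4

(0) 17|_4 = 4^2 + 1 ↦ 5^2 + 1|_5 = 26 ⇒ 25
(1) 25|_5 = 5^2 ↦ 6^2|_6 = 36 ⇒ 35
(2) 35|_6 = 5·6 + 5 ↦ 5·7 + 5|_7 = 40 ⇒ 39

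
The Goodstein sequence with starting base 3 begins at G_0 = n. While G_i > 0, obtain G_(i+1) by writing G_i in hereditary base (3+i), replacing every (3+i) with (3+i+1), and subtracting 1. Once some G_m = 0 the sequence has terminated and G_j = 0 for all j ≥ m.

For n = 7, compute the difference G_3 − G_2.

G_0=7  [base 3] 2·3 + 1  →[3↦4]→  2·4 + 1 = 9  −1 ⇒ G_1=8
G_1=8  [base 4] 2·4  →[4↦5]→  2·5 = 10  −1 ⇒ G_2=9
G_2=9  [base 5] 5 + 4  →[5↦6]→  6 + 4 = 10  −1 ⇒ G_3=9

0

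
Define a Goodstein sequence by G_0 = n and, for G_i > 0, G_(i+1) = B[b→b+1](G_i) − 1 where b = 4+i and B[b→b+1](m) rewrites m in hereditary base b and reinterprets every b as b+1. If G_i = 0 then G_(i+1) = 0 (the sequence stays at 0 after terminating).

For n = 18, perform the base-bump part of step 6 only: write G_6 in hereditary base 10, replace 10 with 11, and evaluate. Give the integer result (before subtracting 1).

69

G_0 = 18. HB_4(18) = 4^2 + 2. Bump = 27. G_1 = 26.
G_1 = 26. HB_5(26) = 5^2 + 1. Bump = 37. G_2 = 36.
G_2 = 36. HB_6(36) = 6^2. Bump = 49. G_3 = 48.
G_3 = 48. HB_7(48) = 6·7 + 6. Bump = 54. G_4 = 53.
G_4 = 53. HB_8(53) = 6·8 + 5. Bump = 59. G_5 = 58.
G_5 = 58. HB_9(58) = 6·9 + 4. Bump = 64. G_6 = 63.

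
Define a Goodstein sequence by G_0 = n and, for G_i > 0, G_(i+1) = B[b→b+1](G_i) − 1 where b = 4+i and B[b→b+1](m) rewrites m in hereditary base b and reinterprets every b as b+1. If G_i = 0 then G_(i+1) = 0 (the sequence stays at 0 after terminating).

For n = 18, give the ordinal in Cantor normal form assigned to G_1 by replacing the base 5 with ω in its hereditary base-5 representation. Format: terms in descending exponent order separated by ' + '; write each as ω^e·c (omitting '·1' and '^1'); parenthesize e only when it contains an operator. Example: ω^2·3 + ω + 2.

ω^2 + 1

i=0: 18 = 4^2 + 2 (b=4); 4→5: 5^2 + 2 = 27; 27−1 = 26
i=1: 26 = 5^2 + 1 (b=5); 5→6: 6^2 + 1 = 37; 37−1 = 36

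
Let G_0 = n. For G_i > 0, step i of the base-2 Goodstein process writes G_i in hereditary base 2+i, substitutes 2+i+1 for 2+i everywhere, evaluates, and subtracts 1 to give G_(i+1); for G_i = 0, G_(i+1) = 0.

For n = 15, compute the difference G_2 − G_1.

1172

(0) 15|_2 = 2^(2 + 1) + 2^2 + 2 + 1 ↦ 3^(3 + 1) + 3^3 + 3 + 1|_3 = 112 ⇒ 111
(1) 111|_3 = 3^(3 + 1) + 3^3 + 3 ↦ 4^(4 + 1) + 4^4 + 4|_4 = 1284 ⇒ 1283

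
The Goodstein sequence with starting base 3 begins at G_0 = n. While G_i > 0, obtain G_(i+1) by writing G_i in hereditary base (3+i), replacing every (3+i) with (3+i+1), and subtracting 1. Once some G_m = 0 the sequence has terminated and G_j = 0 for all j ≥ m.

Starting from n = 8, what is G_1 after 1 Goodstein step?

base 3: 8 = 2·3 + 2; at 4: 2·4 + 2 = 10; next = 9
base 4: 9 = 2·4 + 1; at 5: 2·5 + 1 = 11; next = 10

9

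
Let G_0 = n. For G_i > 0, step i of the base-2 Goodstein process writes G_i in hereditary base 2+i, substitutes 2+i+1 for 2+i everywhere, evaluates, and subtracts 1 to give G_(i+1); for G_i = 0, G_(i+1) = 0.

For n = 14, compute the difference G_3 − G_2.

17469

14 —HB2→ 2^(2 + 1) + 2^2 + 2 —bump→ 3^(3 + 1) + 3^3 + 3 = 111 —(−1)→ 110
110 —HB3→ 3^(3 + 1) + 3^3 + 2 —bump→ 4^(4 + 1) + 4^4 + 2 = 1282 —(−1)→ 1281
1281 —HB4→ 4^(4 + 1) + 4^4 + 1 —bump→ 5^(5 + 1) + 5^5 + 1 = 18751 —(−1)→ 18750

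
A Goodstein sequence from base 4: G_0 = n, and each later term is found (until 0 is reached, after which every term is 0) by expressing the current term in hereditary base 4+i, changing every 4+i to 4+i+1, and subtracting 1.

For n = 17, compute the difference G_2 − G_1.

G_0=17  [base 4] 4^2 + 1  →[4↦5]→  5^2 + 1 = 26  −1 ⇒ G_1=25
G_1=25  [base 5] 5^2  →[5↦6]→  6^2 = 36  −1 ⇒ G_2=35

10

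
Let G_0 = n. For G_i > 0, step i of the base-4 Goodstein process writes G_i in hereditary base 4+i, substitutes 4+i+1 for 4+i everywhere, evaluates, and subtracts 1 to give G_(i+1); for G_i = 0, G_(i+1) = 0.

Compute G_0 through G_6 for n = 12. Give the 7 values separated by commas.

i=0: 12 = 3·4 (b=4); 4→5: 3·5 = 15; 15−1 = 14
i=1: 14 = 2·5 + 4 (b=5); 5→6: 2·6 + 4 = 16; 16−1 = 15
i=2: 15 = 2·6 + 3 (b=6); 6→7: 2·7 + 3 = 17; 17−1 = 16
i=3: 16 = 2·7 + 2 (b=7); 7→8: 2·8 + 2 = 18; 18−1 = 17
i=4: 17 = 2·8 + 1 (b=8); 8→9: 2·9 + 1 = 19; 19−1 = 18
i=5: 18 = 2·9 (b=9); 9→10: 2·10 = 20; 20−1 = 19

12, 14, 15, 16, 17, 18, 19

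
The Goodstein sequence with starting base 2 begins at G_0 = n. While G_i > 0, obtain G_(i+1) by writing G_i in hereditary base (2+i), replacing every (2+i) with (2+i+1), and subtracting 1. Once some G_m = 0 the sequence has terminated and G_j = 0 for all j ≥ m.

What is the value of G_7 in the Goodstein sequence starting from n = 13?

G_0=13  [base 2] 2^(2 + 1) + 2^2 + 1  →[2↦3]→  3^(3 + 1) + 3^3 + 1 = 109  −1 ⇒ G_1=108
G_1=108  [base 3] 3^(3 + 1) + 3^3  →[3↦4]→  4^(4 + 1) + 4^4 = 1280  −1 ⇒ G_2=1279
G_2=1279  [base 4] 4^(4 + 1) + 3·4^3 + 3·4^2 + 3·4 + 3  →[4↦5]→  5^(5 + 1) + 3·5^3 + 3·5^2 + 3·5 + 3 = 16093  −1 ⇒ G_3=16092
G_3=16092  [base 5] 5^(5 + 1) + 3·5^3 + 3·5^2 + 3·5 + 2  →[5↦6]→  6^(6 + 1) + 3·6^3 + 3·6^2 + 3·6 + 2 = 280712  −1 ⇒ G_4=280711
G_4=280711  [base 6] 6^(6 + 1) + 3·6^3 + 3·6^2 + 3·6 + 1  →[6↦7]→  7^(7 + 1) + 3·7^3 + 3·7^2 + 3·7 + 1 = 5765999  −1 ⇒ G_5=5765998
G_5=5765998  [base 7] 7^(7 + 1) + 3·7^3 + 3·7^2 + 3·7  →[7↦8]→  8^(8 + 1) + 3·8^3 + 3·8^2 + 3·8 = 134219480  −1 ⇒ G_6=134219479
G_6=134219479  [base 8] 8^(8 + 1) + 3·8^3 + 3·8^2 + 2·8 + 7  →[8↦9]→  9^(9 + 1) + 3·9^3 + 3·9^2 + 2·9 + 7 = 3486786856  −1 ⇒ G_7=3486786855

3486786855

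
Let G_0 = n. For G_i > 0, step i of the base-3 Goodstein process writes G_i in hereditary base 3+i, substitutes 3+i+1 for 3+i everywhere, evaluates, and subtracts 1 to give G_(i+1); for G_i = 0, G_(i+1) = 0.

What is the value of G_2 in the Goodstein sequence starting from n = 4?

[0] 4 ≡ 3 + 1 (base 3). Lift 4: 5. −1: 4.
[1] 4 ≡ 4 (base 4). Lift 5: 5. −1: 4.
[2] 4 ≡ 4 (base 5). Lift 6: 4. −1: 3.

4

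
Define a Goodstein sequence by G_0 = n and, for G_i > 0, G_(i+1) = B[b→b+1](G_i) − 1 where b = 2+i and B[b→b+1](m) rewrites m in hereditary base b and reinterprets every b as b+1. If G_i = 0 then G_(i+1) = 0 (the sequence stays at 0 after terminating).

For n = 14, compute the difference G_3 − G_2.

17469

i=0: 14 = 2^(2 + 1) + 2^2 + 2 (b=2); 2→3: 3^(3 + 1) + 3^3 + 3 = 111; 111−1 = 110
i=1: 110 = 3^(3 + 1) + 3^3 + 2 (b=3); 3→4: 4^(4 + 1) + 4^4 + 2 = 1282; 1282−1 = 1281
i=2: 1281 = 4^(4 + 1) + 4^4 + 1 (b=4); 4→5: 5^(5 + 1) + 5^5 + 1 = 18751; 18751−1 = 18750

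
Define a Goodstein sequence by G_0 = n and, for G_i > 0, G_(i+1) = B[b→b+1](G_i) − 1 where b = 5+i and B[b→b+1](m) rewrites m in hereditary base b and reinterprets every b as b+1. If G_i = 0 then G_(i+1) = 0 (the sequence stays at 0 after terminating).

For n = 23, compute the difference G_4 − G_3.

i=0: 23 = 4·5 + 3 (b=5); 5→6: 4·6 + 3 = 27; 27−1 = 26
i=1: 26 = 4·6 + 2 (b=6); 6→7: 4·7 + 2 = 30; 30−1 = 29
i=2: 29 = 4·7 + 1 (b=7); 7→8: 4·8 + 1 = 33; 33−1 = 32
i=3: 32 = 4·8 (b=8); 8→9: 4·9 = 36; 36−1 = 35

3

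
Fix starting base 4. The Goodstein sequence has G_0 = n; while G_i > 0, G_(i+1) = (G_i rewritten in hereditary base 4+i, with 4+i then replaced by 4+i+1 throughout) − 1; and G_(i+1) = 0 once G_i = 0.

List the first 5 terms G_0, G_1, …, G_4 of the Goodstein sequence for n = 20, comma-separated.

i=0: 20 = 4^2 + 4 (b=4); 4→5: 5^2 + 5 = 30; 30−1 = 29
i=1: 29 = 5^2 + 4 (b=5); 5→6: 6^2 + 4 = 40; 40−1 = 39
i=2: 39 = 6^2 + 3 (b=6); 6→7: 7^2 + 3 = 52; 52−1 = 51
i=3: 51 = 7^2 + 2 (b=7); 7→8: 8^2 + 2 = 66; 66−1 = 65

20, 29, 39, 51, 65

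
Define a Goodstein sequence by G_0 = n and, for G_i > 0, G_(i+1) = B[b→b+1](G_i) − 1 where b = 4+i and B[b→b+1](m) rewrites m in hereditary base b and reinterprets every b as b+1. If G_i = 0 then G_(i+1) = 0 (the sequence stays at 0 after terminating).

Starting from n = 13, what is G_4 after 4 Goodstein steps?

19

[0] 13 ≡ 3·4 + 1 (base 4). Lift 5: 16. −1: 15.
[1] 15 ≡ 3·5 (base 5). Lift 6: 18. −1: 17.
[2] 17 ≡ 2·6 + 5 (base 6). Lift 7: 19. −1: 18.
[3] 18 ≡ 2·7 + 4 (base 7). Lift 8: 20. −1: 19.
[4] 19 ≡ 2·8 + 3 (base 8). Lift 9: 21. −1: 20.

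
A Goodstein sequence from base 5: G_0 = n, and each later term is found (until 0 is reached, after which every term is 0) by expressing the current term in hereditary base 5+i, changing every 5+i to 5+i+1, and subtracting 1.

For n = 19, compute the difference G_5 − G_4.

2

step 0: 19 = 3·5 + 4; sub 6 for 5: 3·6 + 4; = 22; G_1 = 22−1 = 21
step 1: 21 = 3·6 + 3; sub 7 for 6: 3·7 + 3; = 24; G_2 = 24−1 = 23
step 2: 23 = 3·7 + 2; sub 8 for 7: 3·8 + 2; = 26; G_3 = 26−1 = 25
step 3: 25 = 3·8 + 1; sub 9 for 8: 3·9 + 1; = 28; G_4 = 28−1 = 27
step 4: 27 = 3·9; sub 10 for 9: 3·10; = 30; G_5 = 30−1 = 29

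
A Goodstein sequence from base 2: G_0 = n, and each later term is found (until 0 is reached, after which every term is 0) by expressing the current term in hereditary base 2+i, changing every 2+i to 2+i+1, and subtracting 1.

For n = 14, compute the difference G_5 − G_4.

5536249

14 —HB2→ 2^(2 + 1) + 2^2 + 2 —bump→ 3^(3 + 1) + 3^3 + 3 = 111 —(−1)→ 110
110 —HB3→ 3^(3 + 1) + 3^3 + 2 —bump→ 4^(4 + 1) + 4^4 + 2 = 1282 —(−1)→ 1281
1281 —HB4→ 4^(4 + 1) + 4^4 + 1 —bump→ 5^(5 + 1) + 5^5 + 1 = 18751 —(−1)→ 18750
18750 —HB5→ 5^(5 + 1) + 5^5 —bump→ 6^(6 + 1) + 6^6 = 326592 —(−1)→ 326591
326591 —HB6→ 6^(6 + 1) + 5·6^5 + 5·6^4 + 5·6^3 + 5·6^2 + 5·6 + 5 —bump→ 7^(7 + 1) + 5·7^5 + 5·7^4 + 5·7^3 + 5·7^2 + 5·7 + 5 = 5862841 —(−1)→ 5862840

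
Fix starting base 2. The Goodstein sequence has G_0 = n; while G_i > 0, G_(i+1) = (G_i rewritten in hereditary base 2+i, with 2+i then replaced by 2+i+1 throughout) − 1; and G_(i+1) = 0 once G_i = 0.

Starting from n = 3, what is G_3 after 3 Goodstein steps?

G_0 = 3. HB_2(3) = 2 + 1. Bump = 4. G_1 = 3.
G_1 = 3. HB_3(3) = 3. Bump = 4. G_2 = 3.
G_2 = 3. HB_4(3) = 3. Bump = 3. G_3 = 2.
G_3 = 2. HB_5(2) = 2. Bump = 2. G_4 = 1.

2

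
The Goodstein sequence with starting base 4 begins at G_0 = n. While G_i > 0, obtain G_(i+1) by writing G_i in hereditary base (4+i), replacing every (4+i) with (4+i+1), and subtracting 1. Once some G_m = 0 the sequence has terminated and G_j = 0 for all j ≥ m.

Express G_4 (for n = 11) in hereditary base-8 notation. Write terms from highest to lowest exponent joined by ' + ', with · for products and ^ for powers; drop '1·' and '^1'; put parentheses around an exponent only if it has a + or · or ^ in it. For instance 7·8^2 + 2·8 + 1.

(0) 11|_4 = 2·4 + 3 ↦ 2·5 + 3|_5 = 13 ⇒ 12
(1) 12|_5 = 2·5 + 2 ↦ 2·6 + 2|_6 = 14 ⇒ 13
(2) 13|_6 = 2·6 + 1 ↦ 2·7 + 1|_7 = 15 ⇒ 14
(3) 14|_7 = 2·7 ↦ 2·8|_8 = 16 ⇒ 15
(4) 15|_8 = 8 + 7 ↦ 9 + 7|_9 = 16 ⇒ 15

8 + 7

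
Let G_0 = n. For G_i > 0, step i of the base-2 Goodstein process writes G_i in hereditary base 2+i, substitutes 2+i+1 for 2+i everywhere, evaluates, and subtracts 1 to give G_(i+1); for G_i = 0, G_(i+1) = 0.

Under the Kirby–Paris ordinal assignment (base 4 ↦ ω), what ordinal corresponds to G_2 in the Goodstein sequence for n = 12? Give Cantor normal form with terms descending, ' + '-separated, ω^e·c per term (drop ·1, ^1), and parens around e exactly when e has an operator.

step 0: 12 = 2^(2 + 1) + 2^2; sub 3 for 2: 3^(3 + 1) + 3^3; = 108; G_1 = 108−1 = 107
step 1: 107 = 3^(3 + 1) + 2·3^2 + 2·3 + 2; sub 4 for 3: 4^(4 + 1) + 2·4^2 + 2·4 + 2; = 1066; G_2 = 1066−1 = 1065
step 2: 1065 = 4^(4 + 1) + 2·4^2 + 2·4 + 1; sub 5 for 4: 5^(5 + 1) + 2·5^2 + 2·5 + 1; = 15686; G_3 = 15686−1 = 15685

ω^(ω + 1) + ω^2·2 + ω·2 + 1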